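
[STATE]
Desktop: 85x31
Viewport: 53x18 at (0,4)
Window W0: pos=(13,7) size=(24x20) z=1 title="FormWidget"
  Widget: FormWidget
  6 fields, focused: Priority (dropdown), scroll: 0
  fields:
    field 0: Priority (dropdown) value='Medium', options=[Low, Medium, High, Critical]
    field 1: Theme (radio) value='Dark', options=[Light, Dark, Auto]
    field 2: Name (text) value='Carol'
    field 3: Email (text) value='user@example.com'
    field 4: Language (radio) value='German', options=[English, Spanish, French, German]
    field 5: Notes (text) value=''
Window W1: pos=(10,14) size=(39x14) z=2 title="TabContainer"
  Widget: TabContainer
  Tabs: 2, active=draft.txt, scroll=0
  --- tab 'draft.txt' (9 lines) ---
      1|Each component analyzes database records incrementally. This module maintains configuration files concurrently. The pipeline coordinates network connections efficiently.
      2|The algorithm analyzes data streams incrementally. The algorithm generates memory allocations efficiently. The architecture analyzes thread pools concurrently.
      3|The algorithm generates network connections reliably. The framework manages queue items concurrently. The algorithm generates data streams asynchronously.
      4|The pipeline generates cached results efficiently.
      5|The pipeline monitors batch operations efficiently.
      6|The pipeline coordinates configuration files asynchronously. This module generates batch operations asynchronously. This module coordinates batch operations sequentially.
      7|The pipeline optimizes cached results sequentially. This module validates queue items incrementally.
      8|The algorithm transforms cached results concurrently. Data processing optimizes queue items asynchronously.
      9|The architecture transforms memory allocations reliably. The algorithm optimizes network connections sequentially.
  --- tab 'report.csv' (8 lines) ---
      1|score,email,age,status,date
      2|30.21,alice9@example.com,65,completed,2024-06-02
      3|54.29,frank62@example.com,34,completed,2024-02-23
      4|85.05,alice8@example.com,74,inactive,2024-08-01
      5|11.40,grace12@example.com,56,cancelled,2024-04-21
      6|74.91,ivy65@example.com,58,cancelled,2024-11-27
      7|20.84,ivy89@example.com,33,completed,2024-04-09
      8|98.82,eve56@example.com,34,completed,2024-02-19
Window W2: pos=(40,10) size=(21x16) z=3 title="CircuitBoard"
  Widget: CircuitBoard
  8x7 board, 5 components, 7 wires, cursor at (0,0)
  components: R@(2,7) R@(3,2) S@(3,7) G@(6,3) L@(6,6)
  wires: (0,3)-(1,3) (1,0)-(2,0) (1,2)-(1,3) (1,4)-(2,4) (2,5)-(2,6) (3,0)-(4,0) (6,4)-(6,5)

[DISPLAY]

                                                     
                                                     
                                                     
             ┏━━━━━━━━━━━━━━━━━━━━━━┓                
             ┃ FormWidget           ┃                
             ┠──────────────────────┨                
             ┃> Priority:   [Mediu▼]┃   ┏━━━━━━━━━━━━
             ┃  Theme:      ( ) Ligh┃   ┃ CircuitBoar
             ┃  Name:       [Carol ]┃   ┠────────────
             ┃  Email:      [user@e]┃   ┃   0 1 2 3 4
          ┏━━━━━━━━━━━━━━━━━━━━━━━━━━━━━┃0  [.]      
          ┃ TabContainer                ┃            
          ┠─────────────────────────────┃1   ·       
          ┃[draft.txt]│ report.csv      ┃    │       
          ┃─────────────────────────────┃2   ·       
          ┃Each component analyzes datab┃            
          ┃The algorithm analyzes data s┃3   ·       
          ┃The algorithm generates netwo┃    │       


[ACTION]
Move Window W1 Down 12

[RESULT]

                                                     
                                                     
                                                     
             ┏━━━━━━━━━━━━━━━━━━━━━━┓                
             ┃ FormWidget           ┃                
             ┠──────────────────────┨                
             ┃> Priority:   [Mediu▼]┃   ┏━━━━━━━━━━━━
             ┃  Theme:      ( ) Ligh┃   ┃ CircuitBoar
             ┃  Name:       [Carol ]┃   ┠────────────
             ┃  Email:      [user@e]┃   ┃   0 1 2 3 4
             ┃  Language:   ( ) Engl┃   ┃0  [.]      
             ┃  Notes:      [      ]┃   ┃            
             ┃                      ┃   ┃1   ·       
          ┏━━━━━━━━━━━━━━━━━━━━━━━━━━━━━┃    │       
          ┃ TabContainer                ┃2   ·       
          ┠─────────────────────────────┃            
          ┃[draft.txt]│ report.csv      ┃3   ·       
          ┃─────────────────────────────┃    │       


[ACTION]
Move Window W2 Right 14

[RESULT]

                                                     
                                                     
                                                     
             ┏━━━━━━━━━━━━━━━━━━━━━━┓                
             ┃ FormWidget           ┃                
             ┠──────────────────────┨                
             ┃> Priority:   [Mediu▼]┃                
             ┃  Theme:      ( ) Ligh┃                
             ┃  Name:       [Carol ]┃                
             ┃  Email:      [user@e]┃                
             ┃  Language:   ( ) Engl┃                
             ┃  Notes:      [      ]┃                
             ┃                      ┃                
          ┏━━━━━━━━━━━━━━━━━━━━━━━━━━━━━━━━━━━━━┓    
          ┃ TabContainer                        ┃    
          ┠─────────────────────────────────────┨    
          ┃[draft.txt]│ report.csv              ┃    
          ┃─────────────────────────────────────┃    


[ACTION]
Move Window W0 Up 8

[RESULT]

             ┃  Theme:      ( ) Ligh┃                
             ┃  Name:       [Carol ]┃                
             ┃  Email:      [user@e]┃                
             ┃  Language:   ( ) Engl┃                
             ┃  Notes:      [      ]┃                
             ┃                      ┃                
             ┃                      ┃                
             ┃                      ┃                
             ┃                      ┃                
             ┃                      ┃                
             ┃                      ┃                
             ┃                      ┃                
             ┃                      ┃                
          ┏━━━━━━━━━━━━━━━━━━━━━━━━━━━━━━━━━━━━━┓    
          ┃ TabContainer                        ┃    
          ┠─────────────────────────────────────┨    
          ┃[draft.txt]│ report.csv              ┃    
          ┃─────────────────────────────────────┃    


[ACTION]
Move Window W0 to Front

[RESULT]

             ┃  Theme:      ( ) Ligh┃                
             ┃  Name:       [Carol ]┃                
             ┃  Email:      [user@e]┃                
             ┃  Language:   ( ) Engl┃                
             ┃  Notes:      [      ]┃                
             ┃                      ┃                
             ┃                      ┃                
             ┃                      ┃                
             ┃                      ┃                
             ┃                      ┃                
             ┃                      ┃                
             ┃                      ┃                
             ┃                      ┃                
          ┏━━┃                      ┃━━━━━━━━━━━┓    
          ┃ T┃                      ┃           ┃    
          ┠──┗━━━━━━━━━━━━━━━━━━━━━━┛───────────┨    
          ┃[draft.txt]│ report.csv              ┃    
          ┃─────────────────────────────────────┃    


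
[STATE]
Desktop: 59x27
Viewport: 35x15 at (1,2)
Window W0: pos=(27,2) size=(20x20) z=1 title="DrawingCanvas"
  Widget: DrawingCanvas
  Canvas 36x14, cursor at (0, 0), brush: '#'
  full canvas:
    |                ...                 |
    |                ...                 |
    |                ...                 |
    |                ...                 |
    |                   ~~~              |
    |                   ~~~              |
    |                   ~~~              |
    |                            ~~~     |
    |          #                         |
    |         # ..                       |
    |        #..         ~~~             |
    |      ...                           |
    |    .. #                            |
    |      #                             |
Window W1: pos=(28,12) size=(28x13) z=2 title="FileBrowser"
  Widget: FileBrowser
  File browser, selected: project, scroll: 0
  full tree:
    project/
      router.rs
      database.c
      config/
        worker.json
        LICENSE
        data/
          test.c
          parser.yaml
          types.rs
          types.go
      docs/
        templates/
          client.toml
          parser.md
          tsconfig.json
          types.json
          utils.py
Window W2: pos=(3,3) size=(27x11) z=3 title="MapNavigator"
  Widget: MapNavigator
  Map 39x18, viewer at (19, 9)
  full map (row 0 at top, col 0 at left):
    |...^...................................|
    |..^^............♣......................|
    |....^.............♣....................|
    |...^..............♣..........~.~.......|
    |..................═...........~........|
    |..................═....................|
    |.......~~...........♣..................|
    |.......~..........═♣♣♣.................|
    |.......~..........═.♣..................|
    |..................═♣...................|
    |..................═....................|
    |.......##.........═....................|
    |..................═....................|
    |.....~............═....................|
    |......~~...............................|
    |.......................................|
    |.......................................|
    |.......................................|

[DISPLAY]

                          ┏━━━━━━━━
  ┏━━━━━━━━━━━━━━━━━━━━━━━━━┓rawing
  ┃ MapNavigator            ┃──────
  ┠─────────────────────────┨      
  ┃~~...........♣...........┃      
  ┃~..........═♣♣♣..........┃      
  ┃~..........═.♣...........┃      
  ┃...........═@............┃      
  ┃...........═.............┃      
  ┃##.........═.............┃      
  ┃...........═.............┃━━━━━━
  ┗━━━━━━━━━━━━━━━━━━━━━━━━━┛FileBr
                          ┃┠───────
                          ┃┃> [-] p
                          ┃┃    rou


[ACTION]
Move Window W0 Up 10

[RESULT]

                          ┠────────
  ┏━━━━━━━━━━━━━━━━━━━━━━━━━┓      
  ┃ MapNavigator            ┃      
  ┠─────────────────────────┨      
  ┃~~...........♣...........┃      
  ┃~..........═♣♣♣..........┃      
  ┃~..........═.♣...........┃      
  ┃...........═@............┃      
  ┃...........═.............┃      
  ┃##.........═.............┃      
  ┃...........═.............┃━━━━━━
  ┗━━━━━━━━━━━━━━━━━━━━━━━━━┛FileBr
                          ┃┠───────
                          ┃┃> [-] p
                          ┃┃    rou


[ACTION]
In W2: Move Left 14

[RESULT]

                          ┠────────
  ┏━━━━━━━━━━━━━━━━━━━━━━━━━┓      
  ┃ MapNavigator            ┃      
  ┠─────────────────────────┨      
  ┃       .......~~.........┃      
  ┃       .......~..........┃      
  ┃       .......~..........┃      
  ┃       .....@............┃      
  ┃       ..................┃      
  ┃       .......##.........┃      
  ┃       ..................┃━━━━━━
  ┗━━━━━━━━━━━━━━━━━━━━━━━━━┛FileBr
                          ┃┠───────
                          ┃┃> [-] p
                          ┃┃    rou


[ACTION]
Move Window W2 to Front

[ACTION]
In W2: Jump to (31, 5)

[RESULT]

                          ┠────────
  ┏━━━━━━━━━━━━━━━━━━━━━━━━━┓      
  ┃ MapNavigator            ┃      
  ┠─────────────────────────┨      
  ┃....................     ┃      
  ┃..........~.~.......     ┃      
  ┃...........~........     ┃      
  ┃............@.......     ┃      
  ┃.♣..................     ┃      
  ┃♣♣♣.................     ┃      
  ┃.♣..................     ┃━━━━━━
  ┗━━━━━━━━━━━━━━━━━━━━━━━━━┛FileBr
                          ┃┠───────
                          ┃┃> [-] p
                          ┃┃    rou


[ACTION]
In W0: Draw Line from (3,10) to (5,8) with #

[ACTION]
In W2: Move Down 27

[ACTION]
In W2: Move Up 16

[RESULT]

                          ┠────────
  ┏━━━━━━━━━━━━━━━━━━━━━━━━━┓      
  ┃ MapNavigator            ┃      
  ┠─────────────────────────┨      
  ┃                         ┃      
  ┃                         ┃      
  ┃....................     ┃      
  ┃............@.......     ┃      
  ┃....................     ┃      
  ┃..........~.~.......     ┃      
  ┃...........~........     ┃━━━━━━
  ┗━━━━━━━━━━━━━━━━━━━━━━━━━┛FileBr
                          ┃┠───────
                          ┃┃> [-] p
                          ┃┃    rou


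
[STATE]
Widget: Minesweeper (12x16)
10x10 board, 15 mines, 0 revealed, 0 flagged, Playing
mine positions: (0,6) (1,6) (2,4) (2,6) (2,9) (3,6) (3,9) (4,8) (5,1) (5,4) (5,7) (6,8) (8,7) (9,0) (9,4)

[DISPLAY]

■■■■■■■■■■  
■■■■■■■■■■  
■■■■■■■■■■  
■■■■■■■■■■  
■■■■■■■■■■  
■■■■■■■■■■  
■■■■■■■■■■  
■■■■■■■■■■  
■■■■■■■■■■  
■■■■■■■■■■  
            
            
            
            
            
            


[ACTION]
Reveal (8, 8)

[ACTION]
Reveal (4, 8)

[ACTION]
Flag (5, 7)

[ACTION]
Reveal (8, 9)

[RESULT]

■■■■■■✹■■■  
■■■■■■✹■■■  
■■■■✹■✹■■✹  
■■■■■■✹■■✹  
■■■■■■■■✹■  
■✹■■✹■■✹■■  
■■■■■■■■✹■  
■■■■■■■■■■  
■■■■■■■✹1■  
✹■■■✹■■■■■  
            
            
            
            
            
            


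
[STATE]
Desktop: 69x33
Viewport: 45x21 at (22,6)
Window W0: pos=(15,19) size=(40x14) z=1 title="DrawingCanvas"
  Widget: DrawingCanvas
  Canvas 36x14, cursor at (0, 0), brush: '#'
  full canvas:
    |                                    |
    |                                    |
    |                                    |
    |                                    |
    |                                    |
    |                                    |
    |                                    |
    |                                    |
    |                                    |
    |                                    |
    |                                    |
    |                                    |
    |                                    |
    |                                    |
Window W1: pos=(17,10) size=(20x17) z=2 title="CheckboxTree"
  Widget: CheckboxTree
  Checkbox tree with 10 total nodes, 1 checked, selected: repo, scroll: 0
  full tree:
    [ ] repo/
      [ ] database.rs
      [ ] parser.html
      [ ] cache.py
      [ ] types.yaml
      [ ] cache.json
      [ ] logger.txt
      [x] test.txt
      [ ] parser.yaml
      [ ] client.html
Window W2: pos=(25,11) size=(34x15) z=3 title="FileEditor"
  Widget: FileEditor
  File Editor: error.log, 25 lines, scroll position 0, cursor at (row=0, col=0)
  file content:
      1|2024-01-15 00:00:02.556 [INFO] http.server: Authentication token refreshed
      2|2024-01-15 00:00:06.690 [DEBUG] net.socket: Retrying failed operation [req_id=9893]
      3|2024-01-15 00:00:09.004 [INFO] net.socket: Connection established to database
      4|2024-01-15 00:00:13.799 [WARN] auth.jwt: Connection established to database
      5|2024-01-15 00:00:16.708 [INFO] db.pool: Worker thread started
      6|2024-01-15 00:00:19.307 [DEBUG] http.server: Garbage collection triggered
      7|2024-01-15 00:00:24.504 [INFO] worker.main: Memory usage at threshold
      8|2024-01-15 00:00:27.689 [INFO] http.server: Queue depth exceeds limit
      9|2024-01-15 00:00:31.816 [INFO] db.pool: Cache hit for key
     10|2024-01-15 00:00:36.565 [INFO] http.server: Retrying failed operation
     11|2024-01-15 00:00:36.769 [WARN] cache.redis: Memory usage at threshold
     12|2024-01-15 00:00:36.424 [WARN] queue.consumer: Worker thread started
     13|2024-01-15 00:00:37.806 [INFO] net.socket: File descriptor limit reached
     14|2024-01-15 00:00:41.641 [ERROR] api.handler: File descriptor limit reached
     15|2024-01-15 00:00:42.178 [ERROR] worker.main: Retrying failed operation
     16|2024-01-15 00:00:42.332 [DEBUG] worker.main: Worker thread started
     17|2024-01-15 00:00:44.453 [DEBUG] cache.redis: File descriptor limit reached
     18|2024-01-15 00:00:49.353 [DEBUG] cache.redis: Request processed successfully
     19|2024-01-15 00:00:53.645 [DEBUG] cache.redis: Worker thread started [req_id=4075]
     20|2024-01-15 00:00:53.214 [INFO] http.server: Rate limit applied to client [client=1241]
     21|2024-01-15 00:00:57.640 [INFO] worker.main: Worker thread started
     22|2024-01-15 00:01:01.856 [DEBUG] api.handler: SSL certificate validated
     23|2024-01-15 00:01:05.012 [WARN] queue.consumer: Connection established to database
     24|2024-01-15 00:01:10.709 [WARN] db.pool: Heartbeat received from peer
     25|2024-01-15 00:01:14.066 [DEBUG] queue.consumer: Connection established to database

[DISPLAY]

                                             
                                             
                                             
                                             
━━━━━━━━━━━━━━┓                              
ckb┏━━━━━━━━━━━━━━━━━━━━━━━━━━━━━━━━┓        
───┃ FileEditor                     ┃        
 re┠────────────────────────────────┨        
 ] ┃█024-01-15 00:00:02.556 [INFO] ▲┃        
 ] ┃2024-01-15 00:00:06.690 [DEBUG]█┃        
 ] ┃2024-01-15 00:00:09.004 [INFO] ░┃        
 ] ┃2024-01-15 00:00:13.799 [WARN] ░┃        
 ] ┃2024-01-15 00:00:16.708 [INFO] ░┃        
 ] ┃2024-01-15 00:00:19.307 [DEBUG]░┃        
x] ┃2024-01-15 00:00:24.504 [INFO] ░┃        
 ] ┃2024-01-15 00:00:27.689 [INFO] ░┃        
 ] ┃2024-01-15 00:00:31.816 [INFO] ░┃        
   ┃2024-01-15 00:00:36.565 [INFO] ░┃        
   ┃2024-01-15 00:00:36.769 [WARN] ▼┃        
   ┗━━━━━━━━━━━━━━━━━━━━━━━━━━━━━━━━┛        
━━━━━━━━━━━━━━┛                 ┃            


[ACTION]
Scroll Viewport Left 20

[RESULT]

                                             
                                             
                                             
                                             
               ┏━━━━━━━━━━━━━━━━━━┓          
               ┃ Checkb┏━━━━━━━━━━━━━━━━━━━━━
               ┠───────┃ FileEditor          
               ┃>[-] re┠─────────────────────
               ┃   [ ] ┃█024-01-15 00:00:02.5
               ┃   [ ] ┃2024-01-15 00:00:06.6
               ┃   [ ] ┃2024-01-15 00:00:09.0
               ┃   [ ] ┃2024-01-15 00:00:13.7
               ┃   [ ] ┃2024-01-15 00:00:16.7
             ┏━┃   [ ] ┃2024-01-15 00:00:19.3
             ┃ ┃   [x] ┃2024-01-15 00:00:24.5
             ┠─┃   [ ] ┃2024-01-15 00:00:27.6
             ┃+┃   [ ] ┃2024-01-15 00:00:31.8
             ┃ ┃       ┃2024-01-15 00:00:36.5
             ┃ ┃       ┃2024-01-15 00:00:36.7
             ┃ ┃       ┗━━━━━━━━━━━━━━━━━━━━━
             ┃ ┗━━━━━━━━━━━━━━━━━━┛          


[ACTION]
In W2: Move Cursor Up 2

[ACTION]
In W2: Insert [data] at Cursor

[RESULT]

                                             
                                             
                                             
                                             
               ┏━━━━━━━━━━━━━━━━━━┓          
               ┃ Checkb┏━━━━━━━━━━━━━━━━━━━━━
               ┠───────┃ FileEditor          
               ┃>[-] re┠─────────────────────
               ┃   [ ] ┃data█024-01-15 00:00:
               ┃   [ ] ┃2024-01-15 00:00:06.6
               ┃   [ ] ┃2024-01-15 00:00:09.0
               ┃   [ ] ┃2024-01-15 00:00:13.7
               ┃   [ ] ┃2024-01-15 00:00:16.7
             ┏━┃   [ ] ┃2024-01-15 00:00:19.3
             ┃ ┃   [x] ┃2024-01-15 00:00:24.5
             ┠─┃   [ ] ┃2024-01-15 00:00:27.6
             ┃+┃   [ ] ┃2024-01-15 00:00:31.8
             ┃ ┃       ┃2024-01-15 00:00:36.5
             ┃ ┃       ┃2024-01-15 00:00:36.7
             ┃ ┃       ┗━━━━━━━━━━━━━━━━━━━━━
             ┃ ┗━━━━━━━━━━━━━━━━━━┛          


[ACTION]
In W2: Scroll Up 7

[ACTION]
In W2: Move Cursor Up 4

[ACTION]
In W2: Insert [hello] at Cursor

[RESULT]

                                             
                                             
                                             
                                             
               ┏━━━━━━━━━━━━━━━━━━┓          
               ┃ Checkb┏━━━━━━━━━━━━━━━━━━━━━
               ┠───────┃ FileEditor          
               ┃>[-] re┠─────────────────────
               ┃   [ ] ┃datahello█024-01-15 0
               ┃   [ ] ┃2024-01-15 00:00:06.6
               ┃   [ ] ┃2024-01-15 00:00:09.0
               ┃   [ ] ┃2024-01-15 00:00:13.7
               ┃   [ ] ┃2024-01-15 00:00:16.7
             ┏━┃   [ ] ┃2024-01-15 00:00:19.3
             ┃ ┃   [x] ┃2024-01-15 00:00:24.5
             ┠─┃   [ ] ┃2024-01-15 00:00:27.6
             ┃+┃   [ ] ┃2024-01-15 00:00:31.8
             ┃ ┃       ┃2024-01-15 00:00:36.5
             ┃ ┃       ┃2024-01-15 00:00:36.7
             ┃ ┃       ┗━━━━━━━━━━━━━━━━━━━━━
             ┃ ┗━━━━━━━━━━━━━━━━━━┛          


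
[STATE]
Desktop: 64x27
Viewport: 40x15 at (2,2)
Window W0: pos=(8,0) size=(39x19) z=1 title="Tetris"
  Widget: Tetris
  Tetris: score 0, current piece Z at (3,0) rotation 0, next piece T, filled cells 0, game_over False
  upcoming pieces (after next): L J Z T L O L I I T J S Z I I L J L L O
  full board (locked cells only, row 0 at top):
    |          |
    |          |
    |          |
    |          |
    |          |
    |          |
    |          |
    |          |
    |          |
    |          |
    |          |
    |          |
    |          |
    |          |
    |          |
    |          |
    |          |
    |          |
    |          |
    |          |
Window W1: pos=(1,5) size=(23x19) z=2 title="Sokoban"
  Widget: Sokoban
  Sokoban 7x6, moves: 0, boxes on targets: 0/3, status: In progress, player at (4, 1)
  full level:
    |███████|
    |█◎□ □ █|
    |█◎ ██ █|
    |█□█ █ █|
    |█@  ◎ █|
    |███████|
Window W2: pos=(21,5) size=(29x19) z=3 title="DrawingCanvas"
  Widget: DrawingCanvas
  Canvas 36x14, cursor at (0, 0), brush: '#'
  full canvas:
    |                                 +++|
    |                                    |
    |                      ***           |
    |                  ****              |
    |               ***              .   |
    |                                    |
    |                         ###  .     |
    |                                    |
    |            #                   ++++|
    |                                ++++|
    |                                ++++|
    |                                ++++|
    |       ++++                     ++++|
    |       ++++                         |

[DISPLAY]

      ┠─────────────────────────────────
      ┃          │Next:                 
      ┃          │ ▒                    
━━━━━━━━━━━━━━━━━━━┏━━━━━━━━━━━━━━━━━━━━
 Sokoban           ┃ DrawingCanvas      
───────────────────┠────────────────────
███████            ┃+                   
█◎□ □ █            ┃                    
█◎ ██ █            ┃                    
█□█ █ █            ┃                  **
█@  ◎ █            ┃               ***  
███████            ┃                    
Moves: 0  0/3      ┃                    
                   ┃                    
                   ┃            #       


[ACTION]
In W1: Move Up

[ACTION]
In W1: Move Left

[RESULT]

      ┠─────────────────────────────────
      ┃          │Next:                 
      ┃          │ ▒                    
━━━━━━━━━━━━━━━━━━━┏━━━━━━━━━━━━━━━━━━━━
 Sokoban           ┃ DrawingCanvas      
───────────────────┠────────────────────
███████            ┃+                   
█◎□ □ █            ┃                    
█■ ██ █            ┃                    
█@█ █ █            ┃                  **
█   ◎ █            ┃               ***  
███████            ┃                    
Moves: 1  1/3      ┃                    
                   ┃                    
                   ┃            #       


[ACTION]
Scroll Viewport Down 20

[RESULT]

█   ◎ █            ┃               ***  
███████            ┃                    
Moves: 1  1/3      ┃                    
                   ┃                    
                   ┃            #       
                   ┃                    
                   ┃                    
                   ┃                    
                   ┃       ++++         
                   ┃       ++++         
                   ┃                    
━━━━━━━━━━━━━━━━━━━┗━━━━━━━━━━━━━━━━━━━━
                                        
                                        
                                        


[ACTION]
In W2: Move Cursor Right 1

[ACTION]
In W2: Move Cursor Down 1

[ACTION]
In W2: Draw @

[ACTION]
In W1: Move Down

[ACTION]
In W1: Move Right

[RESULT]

█ @ ◎ █            ┃               ***  
███████            ┃                    
Moves: 3  1/3      ┃                    
                   ┃                    
                   ┃            #       
                   ┃                    
                   ┃                    
                   ┃                    
                   ┃       ++++         
                   ┃       ++++         
                   ┃                    
━━━━━━━━━━━━━━━━━━━┗━━━━━━━━━━━━━━━━━━━━
                                        
                                        
                                        


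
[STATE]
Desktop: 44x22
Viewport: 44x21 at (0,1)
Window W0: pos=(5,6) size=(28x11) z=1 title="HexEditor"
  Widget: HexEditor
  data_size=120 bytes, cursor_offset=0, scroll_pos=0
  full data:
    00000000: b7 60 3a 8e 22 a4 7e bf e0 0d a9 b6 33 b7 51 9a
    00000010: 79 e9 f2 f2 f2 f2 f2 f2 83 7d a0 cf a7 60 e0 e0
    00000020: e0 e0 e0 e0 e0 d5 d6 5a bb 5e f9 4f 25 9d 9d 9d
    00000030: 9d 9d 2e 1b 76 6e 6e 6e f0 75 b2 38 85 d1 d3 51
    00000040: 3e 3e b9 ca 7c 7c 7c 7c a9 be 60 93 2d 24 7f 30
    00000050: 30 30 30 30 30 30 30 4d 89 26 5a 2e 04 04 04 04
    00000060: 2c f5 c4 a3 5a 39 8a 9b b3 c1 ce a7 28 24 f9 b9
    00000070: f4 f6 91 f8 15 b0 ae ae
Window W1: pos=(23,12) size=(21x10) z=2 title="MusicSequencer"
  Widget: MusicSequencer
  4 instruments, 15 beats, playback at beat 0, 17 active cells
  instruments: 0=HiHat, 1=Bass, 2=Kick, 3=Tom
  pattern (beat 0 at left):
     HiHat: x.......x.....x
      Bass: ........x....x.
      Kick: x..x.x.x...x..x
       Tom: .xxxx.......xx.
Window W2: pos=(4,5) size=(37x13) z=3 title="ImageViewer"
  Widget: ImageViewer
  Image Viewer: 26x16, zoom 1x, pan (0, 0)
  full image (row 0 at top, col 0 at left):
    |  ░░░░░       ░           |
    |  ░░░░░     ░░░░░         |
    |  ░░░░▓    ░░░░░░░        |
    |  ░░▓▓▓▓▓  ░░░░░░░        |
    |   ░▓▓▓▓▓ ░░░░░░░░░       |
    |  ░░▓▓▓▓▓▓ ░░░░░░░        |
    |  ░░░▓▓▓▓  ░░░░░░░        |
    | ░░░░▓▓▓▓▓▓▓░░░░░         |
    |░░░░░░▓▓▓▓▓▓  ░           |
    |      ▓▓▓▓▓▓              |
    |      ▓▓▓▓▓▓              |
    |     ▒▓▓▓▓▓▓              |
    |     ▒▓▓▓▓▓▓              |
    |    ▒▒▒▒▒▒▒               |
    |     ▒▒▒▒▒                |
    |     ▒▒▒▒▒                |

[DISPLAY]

                                            
                                            
                                            
                                            
    ┏━━━━━━━━━━━━━━━━━━━━━━━━━━━━━━━━━━━┓   
    ┃ ImageViewer                       ┃   
    ┠───────────────────────────────────┨   
    ┃  ░░░░░       ░                    ┃   
    ┃  ░░░░░     ░░░░░                  ┃   
    ┃  ░░░░▓    ░░░░░░░                 ┃   
    ┃  ░░▓▓▓▓▓  ░░░░░░░                 ┃   
    ┃   ░▓▓▓▓▓ ░░░░░░░░░                ┃━━┓
    ┃  ░░▓▓▓▓▓▓ ░░░░░░░                 ┃  ┃
    ┃  ░░░▓▓▓▓  ░░░░░░░                 ┃──┨
    ┃ ░░░░▓▓▓▓▓▓▓░░░░░                  ┃12┃
    ┃░░░░░░▓▓▓▓▓▓  ░                    ┃··┃
    ┗━━━━━━━━━━━━━━━━━━━━━━━━━━━━━━━━━━━┛··┃
                       ┃  Kick█··█·█·█···█·┃
                       ┃   Tom·████·······█┃
                       ┃                   ┃
                       ┗━━━━━━━━━━━━━━━━━━━┛


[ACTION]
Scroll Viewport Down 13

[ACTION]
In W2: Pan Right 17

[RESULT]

                                            
                                            
                                            
                                            
    ┏━━━━━━━━━━━━━━━━━━━━━━━━━━━━━━━━━━━┓   
    ┃ ImageViewer                       ┃   
    ┠───────────────────────────────────┨   
    ┃                                   ┃   
    ┃                                   ┃   
    ┃░                                  ┃   
    ┃░                                  ┃   
    ┃░░                                 ┃━━┓
    ┃░                                  ┃  ┃
    ┃░                                  ┃──┨
    ┃                                   ┃12┃
    ┃                                   ┃··┃
    ┗━━━━━━━━━━━━━━━━━━━━━━━━━━━━━━━━━━━┛··┃
                       ┃  Kick█··█·█·█···█·┃
                       ┃   Tom·████·······█┃
                       ┃                   ┃
                       ┗━━━━━━━━━━━━━━━━━━━┛


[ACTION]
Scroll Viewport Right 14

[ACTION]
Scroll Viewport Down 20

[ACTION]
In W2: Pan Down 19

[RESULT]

                                            
                                            
                                            
                                            
    ┏━━━━━━━━━━━━━━━━━━━━━━━━━━━━━━━━━━━┓   
    ┃ ImageViewer                       ┃   
    ┠───────────────────────────────────┨   
    ┃                                   ┃   
    ┃                                   ┃   
    ┃                                   ┃   
    ┃                                   ┃   
    ┃                                   ┃━━┓
    ┃                                   ┃  ┃
    ┃                                   ┃──┨
    ┃                                   ┃12┃
    ┃                                   ┃··┃
    ┗━━━━━━━━━━━━━━━━━━━━━━━━━━━━━━━━━━━┛··┃
                       ┃  Kick█··█·█·█···█·┃
                       ┃   Tom·████·······█┃
                       ┃                   ┃
                       ┗━━━━━━━━━━━━━━━━━━━┛


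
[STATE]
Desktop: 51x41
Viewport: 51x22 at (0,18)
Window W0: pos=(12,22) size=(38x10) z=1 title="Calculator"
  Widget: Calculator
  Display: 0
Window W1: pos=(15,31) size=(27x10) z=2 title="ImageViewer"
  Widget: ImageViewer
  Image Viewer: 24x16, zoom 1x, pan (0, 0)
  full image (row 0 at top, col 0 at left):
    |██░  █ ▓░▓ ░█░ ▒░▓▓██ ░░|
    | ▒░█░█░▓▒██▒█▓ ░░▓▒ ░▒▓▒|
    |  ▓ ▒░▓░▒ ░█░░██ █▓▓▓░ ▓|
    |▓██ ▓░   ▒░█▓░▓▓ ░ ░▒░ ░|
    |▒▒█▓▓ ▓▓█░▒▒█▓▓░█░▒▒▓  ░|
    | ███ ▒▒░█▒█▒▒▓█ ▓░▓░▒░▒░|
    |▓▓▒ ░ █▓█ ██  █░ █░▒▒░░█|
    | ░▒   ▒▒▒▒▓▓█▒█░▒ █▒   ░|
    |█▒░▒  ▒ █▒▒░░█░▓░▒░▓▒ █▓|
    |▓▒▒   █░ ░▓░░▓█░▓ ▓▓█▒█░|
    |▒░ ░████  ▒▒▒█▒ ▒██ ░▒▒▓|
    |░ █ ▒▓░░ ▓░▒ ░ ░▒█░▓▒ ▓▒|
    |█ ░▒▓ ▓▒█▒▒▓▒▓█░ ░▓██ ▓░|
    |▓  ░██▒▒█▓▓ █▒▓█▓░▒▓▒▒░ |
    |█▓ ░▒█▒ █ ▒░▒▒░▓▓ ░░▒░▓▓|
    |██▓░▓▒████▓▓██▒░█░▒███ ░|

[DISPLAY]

                                                   
                                                   
                                                   
                                                   
            ┏━━━━━━━━━━━━━━━━━━━━━━━━━━━━━━━━━━━━┓ 
            ┃ Calculator                         ┃ 
            ┠────────────────────────────────────┨ 
            ┃                                   0┃ 
            ┃┌───┬───┬───┬───┐                   ┃ 
            ┃│ 7 │ 8 │ 9 │ ÷ │                   ┃ 
            ┃├───┼───┼───┼───┤                   ┃ 
            ┃│ 4 │ 5 │ 6 │ × │                   ┃ 
            ┃└───┴───┴───┴───┘                   ┃ 
            ┗━━┏━━━━━━━━━━━━━━━━━━━━━━━━━┓━━━━━━━┛ 
               ┃ ImageViewer             ┃         
               ┠─────────────────────────┨         
               ┃██░  █ ▓░▓ ░█░ ▒░▓▓██ ░░ ┃         
               ┃ ▒░█░█░▓▒██▒█▓ ░░▓▒ ░▒▓▒ ┃         
               ┃  ▓ ▒░▓░▒ ░█░░██ █▓▓▓░ ▓ ┃         
               ┃▓██ ▓░   ▒░█▓░▓▓ ░ ░▒░ ░ ┃         
               ┃▒▒█▓▓ ▓▓█░▒▒█▓▓░█░▒▒▓  ░ ┃         
               ┃ ███ ▒▒░█▒█▒▒▓█ ▓░▓░▒░▒░ ┃         


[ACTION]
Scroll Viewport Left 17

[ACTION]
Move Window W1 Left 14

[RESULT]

                                                   
                                                   
                                                   
                                                   
            ┏━━━━━━━━━━━━━━━━━━━━━━━━━━━━━━━━━━━━┓ 
            ┃ Calculator                         ┃ 
            ┠────────────────────────────────────┨ 
            ┃                                   0┃ 
            ┃┌───┬───┬───┬───┐                   ┃ 
            ┃│ 7 │ 8 │ 9 │ ÷ │                   ┃ 
            ┃├───┼───┼───┼───┤                   ┃ 
            ┃│ 4 │ 5 │ 6 │ × │                   ┃ 
            ┃└───┴───┴───┴───┘                   ┃ 
 ┏━━━━━━━━━━━━━━━━━━━━━━━━━┓━━━━━━━━━━━━━━━━━━━━━┛ 
 ┃ ImageViewer             ┃                       
 ┠─────────────────────────┨                       
 ┃██░  █ ▓░▓ ░█░ ▒░▓▓██ ░░ ┃                       
 ┃ ▒░█░█░▓▒██▒█▓ ░░▓▒ ░▒▓▒ ┃                       
 ┃  ▓ ▒░▓░▒ ░█░░██ █▓▓▓░ ▓ ┃                       
 ┃▓██ ▓░   ▒░█▓░▓▓ ░ ░▒░ ░ ┃                       
 ┃▒▒█▓▓ ▓▓█░▒▒█▓▓░█░▒▒▓  ░ ┃                       
 ┃ ███ ▒▒░█▒█▒▒▓█ ▓░▓░▒░▒░ ┃                       


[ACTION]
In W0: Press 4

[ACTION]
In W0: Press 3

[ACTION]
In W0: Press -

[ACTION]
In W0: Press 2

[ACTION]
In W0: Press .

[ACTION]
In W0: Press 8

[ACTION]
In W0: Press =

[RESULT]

                                                   
                                                   
                                                   
                                                   
            ┏━━━━━━━━━━━━━━━━━━━━━━━━━━━━━━━━━━━━┓ 
            ┃ Calculator                         ┃ 
            ┠────────────────────────────────────┨ 
            ┃                                40.2┃ 
            ┃┌───┬───┬───┬───┐                   ┃ 
            ┃│ 7 │ 8 │ 9 │ ÷ │                   ┃ 
            ┃├───┼───┼───┼───┤                   ┃ 
            ┃│ 4 │ 5 │ 6 │ × │                   ┃ 
            ┃└───┴───┴───┴───┘                   ┃ 
 ┏━━━━━━━━━━━━━━━━━━━━━━━━━┓━━━━━━━━━━━━━━━━━━━━━┛ 
 ┃ ImageViewer             ┃                       
 ┠─────────────────────────┨                       
 ┃██░  █ ▓░▓ ░█░ ▒░▓▓██ ░░ ┃                       
 ┃ ▒░█░█░▓▒██▒█▓ ░░▓▒ ░▒▓▒ ┃                       
 ┃  ▓ ▒░▓░▒ ░█░░██ █▓▓▓░ ▓ ┃                       
 ┃▓██ ▓░   ▒░█▓░▓▓ ░ ░▒░ ░ ┃                       
 ┃▒▒█▓▓ ▓▓█░▒▒█▓▓░█░▒▒▓  ░ ┃                       
 ┃ ███ ▒▒░█▒█▒▒▓█ ▓░▓░▒░▒░ ┃                       
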